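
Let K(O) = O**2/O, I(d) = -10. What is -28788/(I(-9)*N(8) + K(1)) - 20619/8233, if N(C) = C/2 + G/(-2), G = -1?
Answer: 59026092/90563 ≈ 651.77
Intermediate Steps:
K(O) = O
N(C) = 1/2 + C/2 (N(C) = C/2 - 1/(-2) = C*(1/2) - 1*(-1/2) = C/2 + 1/2 = 1/2 + C/2)
-28788/(I(-9)*N(8) + K(1)) - 20619/8233 = -28788/(-10*(1/2 + (1/2)*8) + 1) - 20619/8233 = -28788/(-10*(1/2 + 4) + 1) - 20619*1/8233 = -28788/(-10*9/2 + 1) - 20619/8233 = -28788/(-45 + 1) - 20619/8233 = -28788/(-44) - 20619/8233 = -28788*(-1/44) - 20619/8233 = 7197/11 - 20619/8233 = 59026092/90563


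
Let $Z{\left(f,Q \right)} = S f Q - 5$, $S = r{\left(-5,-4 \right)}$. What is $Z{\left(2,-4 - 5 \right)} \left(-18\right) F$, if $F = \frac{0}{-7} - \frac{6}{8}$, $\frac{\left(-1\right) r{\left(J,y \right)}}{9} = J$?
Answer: $- \frac{22005}{2} \approx -11003.0$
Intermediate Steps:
$r{\left(J,y \right)} = - 9 J$
$S = 45$ ($S = \left(-9\right) \left(-5\right) = 45$)
$F = - \frac{3}{4}$ ($F = 0 \left(- \frac{1}{7}\right) - \frac{3}{4} = 0 - \frac{3}{4} = - \frac{3}{4} \approx -0.75$)
$Z{\left(f,Q \right)} = -5 + 45 Q f$ ($Z{\left(f,Q \right)} = 45 f Q - 5 = 45 Q f - 5 = -5 + 45 Q f$)
$Z{\left(2,-4 - 5 \right)} \left(-18\right) F = \left(-5 + 45 \left(-4 - 5\right) 2\right) \left(-18\right) \left(- \frac{3}{4}\right) = \left(-5 + 45 \left(-9\right) 2\right) \left(-18\right) \left(- \frac{3}{4}\right) = \left(-5 - 810\right) \left(-18\right) \left(- \frac{3}{4}\right) = \left(-815\right) \left(-18\right) \left(- \frac{3}{4}\right) = 14670 \left(- \frac{3}{4}\right) = - \frac{22005}{2}$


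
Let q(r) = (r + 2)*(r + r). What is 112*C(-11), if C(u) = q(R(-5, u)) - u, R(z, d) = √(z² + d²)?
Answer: 33936 + 448*√146 ≈ 39349.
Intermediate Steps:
R(z, d) = √(d² + z²)
q(r) = 2*r*(2 + r) (q(r) = (2 + r)*(2*r) = 2*r*(2 + r))
C(u) = -u + 2*√(25 + u²)*(2 + √(25 + u²)) (C(u) = 2*√(u² + (-5)²)*(2 + √(u² + (-5)²)) - u = 2*√(u² + 25)*(2 + √(u² + 25)) - u = 2*√(25 + u²)*(2 + √(25 + u²)) - u = -u + 2*√(25 + u²)*(2 + √(25 + u²)))
112*C(-11) = 112*(50 - 1*(-11) + 2*(-11)² + 4*√(25 + (-11)²)) = 112*(50 + 11 + 2*121 + 4*√(25 + 121)) = 112*(50 + 11 + 242 + 4*√146) = 112*(303 + 4*√146) = 33936 + 448*√146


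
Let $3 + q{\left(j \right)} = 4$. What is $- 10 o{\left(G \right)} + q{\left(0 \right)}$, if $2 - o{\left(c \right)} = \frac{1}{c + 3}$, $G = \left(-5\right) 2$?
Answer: $- \frac{143}{7} \approx -20.429$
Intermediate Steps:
$q{\left(j \right)} = 1$ ($q{\left(j \right)} = -3 + 4 = 1$)
$G = -10$
$o{\left(c \right)} = 2 - \frac{1}{3 + c}$ ($o{\left(c \right)} = 2 - \frac{1}{c + 3} = 2 - \frac{1}{3 + c}$)
$- 10 o{\left(G \right)} + q{\left(0 \right)} = - 10 \frac{5 + 2 \left(-10\right)}{3 - 10} + 1 = - 10 \frac{5 - 20}{-7} + 1 = - 10 \left(\left(- \frac{1}{7}\right) \left(-15\right)\right) + 1 = \left(-10\right) \frac{15}{7} + 1 = - \frac{150}{7} + 1 = - \frac{143}{7}$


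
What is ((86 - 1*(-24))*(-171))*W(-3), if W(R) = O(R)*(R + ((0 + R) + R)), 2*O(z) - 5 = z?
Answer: 169290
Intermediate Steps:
O(z) = 5/2 + z/2
W(R) = 3*R*(5/2 + R/2) (W(R) = (5/2 + R/2)*(R + ((0 + R) + R)) = (5/2 + R/2)*(R + (R + R)) = (5/2 + R/2)*(R + 2*R) = (5/2 + R/2)*(3*R) = 3*R*(5/2 + R/2))
((86 - 1*(-24))*(-171))*W(-3) = ((86 - 1*(-24))*(-171))*((3/2)*(-3)*(5 - 3)) = ((86 + 24)*(-171))*((3/2)*(-3)*2) = (110*(-171))*(-9) = -18810*(-9) = 169290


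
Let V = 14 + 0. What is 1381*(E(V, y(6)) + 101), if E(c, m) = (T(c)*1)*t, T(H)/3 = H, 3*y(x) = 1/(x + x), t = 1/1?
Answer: 197483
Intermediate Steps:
t = 1 (t = 1*1 = 1)
y(x) = 1/(6*x) (y(x) = 1/(3*(x + x)) = 1/(3*((2*x))) = (1/(2*x))/3 = 1/(6*x))
T(H) = 3*H
V = 14
E(c, m) = 3*c (E(c, m) = ((3*c)*1)*1 = (3*c)*1 = 3*c)
1381*(E(V, y(6)) + 101) = 1381*(3*14 + 101) = 1381*(42 + 101) = 1381*143 = 197483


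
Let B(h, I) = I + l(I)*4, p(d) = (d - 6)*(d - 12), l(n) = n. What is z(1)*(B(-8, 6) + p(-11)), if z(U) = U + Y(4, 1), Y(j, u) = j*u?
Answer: 2105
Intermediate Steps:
p(d) = (-12 + d)*(-6 + d) (p(d) = (-6 + d)*(-12 + d) = (-12 + d)*(-6 + d))
z(U) = 4 + U (z(U) = U + 4*1 = U + 4 = 4 + U)
B(h, I) = 5*I (B(h, I) = I + I*4 = I + 4*I = 5*I)
z(1)*(B(-8, 6) + p(-11)) = (4 + 1)*(5*6 + (72 + (-11)² - 18*(-11))) = 5*(30 + (72 + 121 + 198)) = 5*(30 + 391) = 5*421 = 2105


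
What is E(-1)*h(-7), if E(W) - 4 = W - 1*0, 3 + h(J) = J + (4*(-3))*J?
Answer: 222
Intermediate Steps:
h(J) = -3 - 11*J (h(J) = -3 + (J + (4*(-3))*J) = -3 + (J - 12*J) = -3 - 11*J)
E(W) = 4 + W (E(W) = 4 + (W - 1*0) = 4 + (W + 0) = 4 + W)
E(-1)*h(-7) = (4 - 1)*(-3 - 11*(-7)) = 3*(-3 + 77) = 3*74 = 222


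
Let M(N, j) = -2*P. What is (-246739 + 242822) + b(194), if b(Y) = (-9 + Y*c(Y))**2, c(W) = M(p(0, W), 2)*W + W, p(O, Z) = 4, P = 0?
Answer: 1415787212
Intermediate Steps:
M(N, j) = 0 (M(N, j) = -2*0 = 0)
c(W) = W (c(W) = 0*W + W = 0 + W = W)
b(Y) = (-9 + Y**2)**2 (b(Y) = (-9 + Y*Y)**2 = (-9 + Y**2)**2)
(-246739 + 242822) + b(194) = (-246739 + 242822) + (-9 + 194**2)**2 = -3917 + (-9 + 37636)**2 = -3917 + 37627**2 = -3917 + 1415791129 = 1415787212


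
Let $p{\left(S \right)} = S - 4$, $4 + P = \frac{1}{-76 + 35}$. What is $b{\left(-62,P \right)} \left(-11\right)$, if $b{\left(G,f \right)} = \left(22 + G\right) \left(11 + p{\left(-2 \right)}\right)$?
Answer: $2200$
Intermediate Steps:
$P = - \frac{165}{41}$ ($P = -4 + \frac{1}{-76 + 35} = -4 + \frac{1}{-41} = -4 - \frac{1}{41} = - \frac{165}{41} \approx -4.0244$)
$p{\left(S \right)} = -4 + S$
$b{\left(G,f \right)} = 110 + 5 G$ ($b{\left(G,f \right)} = \left(22 + G\right) \left(11 - 6\right) = \left(22 + G\right) 5 = 110 + 5 G$)
$b{\left(-62,P \right)} \left(-11\right) = \left(110 + 5 \left(-62\right)\right) \left(-11\right) = \left(110 - 310\right) \left(-11\right) = \left(-200\right) \left(-11\right) = 2200$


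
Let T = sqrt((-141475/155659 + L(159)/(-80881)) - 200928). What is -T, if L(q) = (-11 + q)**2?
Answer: -I*sqrt(31848171829123704648676817)/12589855579 ≈ -448.25*I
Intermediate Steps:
T = I*sqrt(31848171829123704648676817)/12589855579 (T = sqrt((-141475/155659 + (-11 + 159)**2/(-80881)) - 200928) = sqrt((-141475*1/155659 + 148**2*(-1/80881)) - 200928) = sqrt((-141475/155659 + 21904*(-1/80881)) - 200928) = sqrt((-141475/155659 - 21904/80881) - 200928) = sqrt(-14852194211/12589855579 - 200928) = sqrt(-2529669353971523/12589855579) = I*sqrt(31848171829123704648676817)/12589855579 ≈ 448.25*I)
-T = -I*sqrt(31848171829123704648676817)/12589855579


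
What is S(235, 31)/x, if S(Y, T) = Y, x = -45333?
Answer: -235/45333 ≈ -0.0051839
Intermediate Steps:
S(235, 31)/x = 235/(-45333) = 235*(-1/45333) = -235/45333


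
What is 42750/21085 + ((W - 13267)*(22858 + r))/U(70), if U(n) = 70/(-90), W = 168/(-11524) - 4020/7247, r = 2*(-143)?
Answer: 237306174522900501258/616315600033 ≈ 3.8504e+8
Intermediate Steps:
r = -286
W = -11885994/20878607 (W = 168*(-1/11524) - 4020*1/7247 = -42/2881 - 4020/7247 = -11885994/20878607 ≈ -0.56929)
U(n) = -7/9 (U(n) = 70*(-1/90) = -7/9)
42750/21085 + ((W - 13267)*(22858 + r))/U(70) = 42750/21085 + ((-11885994/20878607 - 13267)*(22858 - 286))/(-7/9) = 42750*(1/21085) - 277008365063/20878607*22572*(-9/7) = 8550/4217 - 6252632816202036/20878607*(-9/7) = 8550/4217 + 56273695345818324/146150249 = 237306174522900501258/616315600033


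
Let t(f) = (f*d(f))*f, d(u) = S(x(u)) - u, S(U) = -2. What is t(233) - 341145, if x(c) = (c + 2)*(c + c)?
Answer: -13099060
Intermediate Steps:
x(c) = 2*c*(2 + c) (x(c) = (2 + c)*(2*c) = 2*c*(2 + c))
d(u) = -2 - u
t(f) = f**2*(-2 - f) (t(f) = (f*(-2 - f))*f = f**2*(-2 - f))
t(233) - 341145 = 233**2*(-2 - 1*233) - 341145 = 54289*(-2 - 233) - 341145 = 54289*(-235) - 341145 = -12757915 - 341145 = -13099060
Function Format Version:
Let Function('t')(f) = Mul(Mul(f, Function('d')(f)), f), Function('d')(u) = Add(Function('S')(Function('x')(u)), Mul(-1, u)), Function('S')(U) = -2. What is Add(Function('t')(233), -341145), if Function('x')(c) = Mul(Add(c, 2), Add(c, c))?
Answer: -13099060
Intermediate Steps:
Function('x')(c) = Mul(2, c, Add(2, c)) (Function('x')(c) = Mul(Add(2, c), Mul(2, c)) = Mul(2, c, Add(2, c)))
Function('d')(u) = Add(-2, Mul(-1, u))
Function('t')(f) = Mul(Pow(f, 2), Add(-2, Mul(-1, f))) (Function('t')(f) = Mul(Mul(f, Add(-2, Mul(-1, f))), f) = Mul(Pow(f, 2), Add(-2, Mul(-1, f))))
Add(Function('t')(233), -341145) = Add(Mul(Pow(233, 2), Add(-2, Mul(-1, 233))), -341145) = Add(Mul(54289, Add(-2, -233)), -341145) = Add(Mul(54289, -235), -341145) = Add(-12757915, -341145) = -13099060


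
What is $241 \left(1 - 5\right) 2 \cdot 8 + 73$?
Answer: $-15351$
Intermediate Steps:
$241 \left(1 - 5\right) 2 \cdot 8 + 73 = 241 \left(-4\right) 2 \cdot 8 + 73 = 241 \left(\left(-8\right) 8\right) + 73 = 241 \left(-64\right) + 73 = -15424 + 73 = -15351$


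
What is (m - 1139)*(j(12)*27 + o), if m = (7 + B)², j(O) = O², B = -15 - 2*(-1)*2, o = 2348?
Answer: -7003028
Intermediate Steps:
B = -11 (B = -15 + 2*2 = -15 + 4 = -11)
m = 16 (m = (7 - 11)² = (-4)² = 16)
(m - 1139)*(j(12)*27 + o) = (16 - 1139)*(12²*27 + 2348) = -1123*(144*27 + 2348) = -1123*(3888 + 2348) = -1123*6236 = -7003028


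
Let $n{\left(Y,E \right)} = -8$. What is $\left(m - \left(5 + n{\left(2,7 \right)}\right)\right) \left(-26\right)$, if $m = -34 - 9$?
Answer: $1040$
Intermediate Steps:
$m = -43$
$\left(m - \left(5 + n{\left(2,7 \right)}\right)\right) \left(-26\right) = \left(-43 - -3\right) \left(-26\right) = \left(-43 + \left(-5 + 8\right)\right) \left(-26\right) = \left(-43 + 3\right) \left(-26\right) = \left(-40\right) \left(-26\right) = 1040$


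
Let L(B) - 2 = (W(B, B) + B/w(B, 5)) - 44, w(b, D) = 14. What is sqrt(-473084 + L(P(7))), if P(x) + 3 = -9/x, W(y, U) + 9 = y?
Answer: 4*I*sqrt(1448990)/7 ≈ 687.85*I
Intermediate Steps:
W(y, U) = -9 + y
P(x) = -3 - 9/x
L(B) = -51 + 15*B/14 (L(B) = 2 + (((-9 + B) + B/14) - 44) = 2 + ((-9 + 15*B/14) - 44) = 2 + (-53 + 15*B/14) = -51 + 15*B/14)
sqrt(-473084 + L(P(7))) = sqrt(-473084 + (-51 + 15*(-3 - 9/7)/14)) = sqrt(-473084 + (-51 + (15/14)*(-30/7))) = sqrt(-473084 + (-51 - 225/49)) = sqrt(-473084 - 2724/49) = sqrt(-23183840/49) = 4*I*sqrt(1448990)/7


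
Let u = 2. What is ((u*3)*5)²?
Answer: 900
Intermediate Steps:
((u*3)*5)² = ((2*3)*5)² = (6*5)² = 30² = 900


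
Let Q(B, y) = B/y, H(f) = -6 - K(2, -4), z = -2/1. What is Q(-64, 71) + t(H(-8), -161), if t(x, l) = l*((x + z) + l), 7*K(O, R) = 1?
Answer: 1933408/71 ≈ 27231.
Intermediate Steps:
K(O, R) = ⅐ (K(O, R) = (⅐)*1 = ⅐)
z = -2 (z = -2*1 = -2)
H(f) = -43/7 (H(f) = -6 - 1*⅐ = -6 - ⅐ = -43/7)
t(x, l) = l*(-2 + l + x) (t(x, l) = l*((x - 2) + l) = l*((-2 + x) + l) = l*(-2 + l + x))
Q(-64, 71) + t(H(-8), -161) = -64/71 - 161*(-2 - 161 - 43/7) = -64*1/71 - 161*(-1184/7) = -64/71 + 27232 = 1933408/71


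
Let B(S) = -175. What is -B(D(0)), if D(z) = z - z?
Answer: 175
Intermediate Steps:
D(z) = 0
-B(D(0)) = -1*(-175) = 175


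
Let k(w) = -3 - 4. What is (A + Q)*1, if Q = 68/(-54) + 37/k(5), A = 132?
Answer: 23711/189 ≈ 125.46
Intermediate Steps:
k(w) = -7
Q = -1237/189 (Q = 68/(-54) + 37/(-7) = 68*(-1/54) + 37*(-⅐) = -34/27 - 37/7 = -1237/189 ≈ -6.5450)
(A + Q)*1 = (132 - 1237/189)*1 = (23711/189)*1 = 23711/189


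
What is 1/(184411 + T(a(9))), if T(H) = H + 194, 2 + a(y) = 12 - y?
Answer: 1/184606 ≈ 5.4169e-6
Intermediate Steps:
a(y) = 10 - y (a(y) = -2 + (12 - y) = 10 - y)
T(H) = 194 + H
1/(184411 + T(a(9))) = 1/(184411 + (194 + (10 - 1*9))) = 1/(184411 + (194 + (10 - 9))) = 1/(184411 + (194 + 1)) = 1/(184411 + 195) = 1/184606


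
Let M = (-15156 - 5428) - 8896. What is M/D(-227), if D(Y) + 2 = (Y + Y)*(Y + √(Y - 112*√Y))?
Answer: -29480/(103056 - 454*√(-227 - 112*I*√227)) ≈ -0.31728 + 0.049317*I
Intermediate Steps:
D(Y) = -2 + 2*Y*(Y + √(Y - 112*√Y)) (D(Y) = -2 + (Y + Y)*(Y + √(Y - 112*√Y)) = -2 + (2*Y)*(Y + √(Y - 112*√Y)) = -2 + 2*Y*(Y + √(Y - 112*√Y)))
M = -29480 (M = -20584 - 8896 = -29480)
M/D(-227) = -29480/(-2 + 2*(-227)² + 2*(-227)*√(-227 - 112*I*√227)) = -29480/(-2 + 2*51529 + 2*(-227)*√(-227 - 112*I*√227)) = -29480/(-2 + 103058 + 2*(-227)*√(-227 - 112*I*√227)) = -29480/(-2 + 103058 - 454*√(-227 - 112*I*√227)) = -29480/(103056 - 454*√(-227 - 112*I*√227))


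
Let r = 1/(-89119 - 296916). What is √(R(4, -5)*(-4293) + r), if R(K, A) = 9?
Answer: 2*I*√1439450617864090/386035 ≈ 196.56*I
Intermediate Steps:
r = -1/386035 (r = 1/(-386035) = -1/386035 ≈ -2.5904e-6)
√(R(4, -5)*(-4293) + r) = √(9*(-4293) - 1/386035) = √(-38637 - 1/386035) = √(-14915234296/386035) = 2*I*√1439450617864090/386035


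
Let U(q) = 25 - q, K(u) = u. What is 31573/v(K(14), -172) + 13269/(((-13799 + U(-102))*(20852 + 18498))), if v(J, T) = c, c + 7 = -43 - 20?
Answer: -1698606023243/3765952400 ≈ -451.04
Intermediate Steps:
c = -70 (c = -7 + (-43 - 20) = -7 - 63 = -70)
v(J, T) = -70
31573/v(K(14), -172) + 13269/(((-13799 + U(-102))*(20852 + 18498))) = 31573/(-70) + 13269/(((-13799 + (25 - 1*(-102)))*(20852 + 18498))) = 31573*(-1/70) + 13269/(((-13799 + (25 + 102))*39350)) = -31573/70 + 13269/(((-13799 + 127)*39350)) = -31573/70 + 13269/((-13672*39350)) = -31573/70 + 13269/(-537993200) = -31573/70 + 13269*(-1/537993200) = -31573/70 - 13269/537993200 = -1698606023243/3765952400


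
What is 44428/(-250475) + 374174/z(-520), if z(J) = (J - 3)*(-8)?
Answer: 46767672949/523993700 ≈ 89.252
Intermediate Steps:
z(J) = 24 - 8*J (z(J) = (-3 + J)*(-8) = 24 - 8*J)
44428/(-250475) + 374174/z(-520) = 44428/(-250475) + 374174/(24 - 8*(-520)) = 44428*(-1/250475) + 374174/(24 + 4160) = -44428/250475 + 374174/4184 = -44428/250475 + 374174*(1/4184) = -44428/250475 + 187087/2092 = 46767672949/523993700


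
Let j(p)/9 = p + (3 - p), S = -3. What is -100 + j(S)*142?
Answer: 3734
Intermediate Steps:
j(p) = 27 (j(p) = 9*(p + (3 - p)) = 9*3 = 27)
-100 + j(S)*142 = -100 + 27*142 = -100 + 3834 = 3734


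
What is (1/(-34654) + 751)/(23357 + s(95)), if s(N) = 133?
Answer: 8675051/271340820 ≈ 0.031971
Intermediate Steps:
(1/(-34654) + 751)/(23357 + s(95)) = (1/(-34654) + 751)/(23357 + 133) = (-1/34654 + 751)/23490 = (26025153/34654)*(1/23490) = 8675051/271340820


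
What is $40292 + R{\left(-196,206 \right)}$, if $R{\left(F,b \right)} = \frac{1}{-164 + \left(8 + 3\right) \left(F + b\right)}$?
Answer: $\frac{2175767}{54} \approx 40292.0$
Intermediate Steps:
$R{\left(F,b \right)} = \frac{1}{-164 + 11 F + 11 b}$ ($R{\left(F,b \right)} = \frac{1}{-164 + 11 \left(F + b\right)} = \frac{1}{-164 + \left(11 F + 11 b\right)} = \frac{1}{-164 + 11 F + 11 b}$)
$40292 + R{\left(-196,206 \right)} = 40292 + \frac{1}{-164 + 11 \left(-196\right) + 11 \cdot 206} = 40292 + \frac{1}{-164 - 2156 + 2266} = 40292 + \frac{1}{-54} = 40292 - \frac{1}{54} = \frac{2175767}{54}$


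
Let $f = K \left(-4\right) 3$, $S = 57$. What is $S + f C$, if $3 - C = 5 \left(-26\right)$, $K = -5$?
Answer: $8037$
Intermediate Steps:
$f = 60$ ($f = \left(-5\right) \left(-4\right) 3 = 20 \cdot 3 = 60$)
$C = 133$ ($C = 3 - 5 \left(-26\right) = 3 - -130 = 3 + 130 = 133$)
$S + f C = 57 + 60 \cdot 133 = 57 + 7980 = 8037$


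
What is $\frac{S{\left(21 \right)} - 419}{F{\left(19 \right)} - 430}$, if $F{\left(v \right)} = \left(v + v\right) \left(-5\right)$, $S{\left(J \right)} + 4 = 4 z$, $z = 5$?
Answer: $\frac{13}{20} \approx 0.65$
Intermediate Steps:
$S{\left(J \right)} = 16$ ($S{\left(J \right)} = -4 + 4 \cdot 5 = -4 + 20 = 16$)
$F{\left(v \right)} = - 10 v$ ($F{\left(v \right)} = 2 v \left(-5\right) = - 10 v$)
$\frac{S{\left(21 \right)} - 419}{F{\left(19 \right)} - 430} = \frac{16 - 419}{\left(-10\right) 19 - 430} = - \frac{403}{-190 - 430} = - \frac{403}{-620} = \left(-403\right) \left(- \frac{1}{620}\right) = \frac{13}{20}$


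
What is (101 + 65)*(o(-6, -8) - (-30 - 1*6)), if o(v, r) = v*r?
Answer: 13944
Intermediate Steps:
o(v, r) = r*v
(101 + 65)*(o(-6, -8) - (-30 - 1*6)) = (101 + 65)*(-8*(-6) - (-30 - 1*6)) = 166*(48 - (-30 - 6)) = 166*(48 - 1*(-36)) = 166*(48 + 36) = 166*84 = 13944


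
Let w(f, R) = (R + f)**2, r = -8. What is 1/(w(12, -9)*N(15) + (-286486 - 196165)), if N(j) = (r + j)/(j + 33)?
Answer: -16/7722395 ≈ -2.0719e-6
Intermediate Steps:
N(j) = (-8 + j)/(33 + j) (N(j) = (-8 + j)/(j + 33) = (-8 + j)/(33 + j))
1/(w(12, -9)*N(15) + (-286486 - 196165)) = 1/((-9 + 12)**2*((-8 + 15)/(33 + 15)) + (-286486 - 196165)) = 1/(3**2*(7/48) - 482651) = 1/(9*((1/48)*7) - 482651) = 1/(9*(7/48) - 482651) = 1/(21/16 - 482651) = 1/(-7722395/16) = -16/7722395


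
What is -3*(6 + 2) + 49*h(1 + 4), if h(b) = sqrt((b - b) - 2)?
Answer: -24 + 49*I*sqrt(2) ≈ -24.0 + 69.297*I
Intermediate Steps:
h(b) = I*sqrt(2) (h(b) = sqrt(0 - 2) = sqrt(-2) = I*sqrt(2))
-3*(6 + 2) + 49*h(1 + 4) = -3*(6 + 2) + 49*(I*sqrt(2)) = -3*8 + 49*I*sqrt(2) = -24 + 49*I*sqrt(2)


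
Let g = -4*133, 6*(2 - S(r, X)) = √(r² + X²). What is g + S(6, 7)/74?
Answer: -19683/37 - √85/444 ≈ -531.99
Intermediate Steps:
S(r, X) = 2 - √(X² + r²)/6 (S(r, X) = 2 - √(r² + X²)/6 = 2 - √(X² + r²)/6)
g = -532
g + S(6, 7)/74 = -532 + (2 - √(7² + 6²)/6)/74 = -532 + (2 - √(49 + 36)/6)/74 = -532 + (2 - √85/6)/74 = -532 + (1/37 - √85/444) = -19683/37 - √85/444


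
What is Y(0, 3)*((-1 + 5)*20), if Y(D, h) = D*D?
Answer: 0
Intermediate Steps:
Y(D, h) = D**2
Y(0, 3)*((-1 + 5)*20) = 0**2*((-1 + 5)*20) = 0*(4*20) = 0*80 = 0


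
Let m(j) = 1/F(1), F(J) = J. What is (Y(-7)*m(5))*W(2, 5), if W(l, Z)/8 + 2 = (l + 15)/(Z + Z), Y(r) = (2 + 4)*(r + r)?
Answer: 1008/5 ≈ 201.60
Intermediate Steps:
Y(r) = 12*r (Y(r) = 6*(2*r) = 12*r)
W(l, Z) = -16 + 4*(15 + l)/Z (W(l, Z) = -16 + 8*((l + 15)/(Z + Z)) = -16 + 8*((15 + l)/((2*Z))) = -16 + 8*((15 + l)*(1/(2*Z))) = -16 + 8*((15 + l)/(2*Z)) = -16 + 4*(15 + l)/Z)
m(j) = 1 (m(j) = 1/1 = 1)
(Y(-7)*m(5))*W(2, 5) = ((12*(-7))*1)*(4*(15 + 2 - 4*5)/5) = (-84*1)*(4*(1/5)*(15 + 2 - 20)) = -336*(-3)/5 = -84*(-12/5) = 1008/5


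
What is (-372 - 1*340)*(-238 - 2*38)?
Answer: 223568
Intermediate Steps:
(-372 - 1*340)*(-238 - 2*38) = (-372 - 340)*(-238 - 76) = -712*(-314) = 223568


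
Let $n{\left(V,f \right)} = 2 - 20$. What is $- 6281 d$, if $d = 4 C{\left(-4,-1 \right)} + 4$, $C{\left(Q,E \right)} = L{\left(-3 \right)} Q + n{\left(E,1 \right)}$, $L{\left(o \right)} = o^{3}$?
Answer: $-2286284$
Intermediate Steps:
$n{\left(V,f \right)} = -18$ ($n{\left(V,f \right)} = 2 - 20 = -18$)
$C{\left(Q,E \right)} = -18 - 27 Q$ ($C{\left(Q,E \right)} = \left(-3\right)^{3} Q - 18 = - 27 Q - 18 = -18 - 27 Q$)
$d = 364$ ($d = 4 \left(-18 - -108\right) + 4 = 4 \left(-18 + 108\right) + 4 = 4 \cdot 90 + 4 = 360 + 4 = 364$)
$- 6281 d = \left(-6281\right) 364 = -2286284$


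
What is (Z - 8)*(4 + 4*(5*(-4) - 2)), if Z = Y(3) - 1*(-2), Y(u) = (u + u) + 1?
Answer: -84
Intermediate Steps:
Y(u) = 1 + 2*u (Y(u) = 2*u + 1 = 1 + 2*u)
Z = 9 (Z = (1 + 2*3) - 1*(-2) = (1 + 6) + 2 = 7 + 2 = 9)
(Z - 8)*(4 + 4*(5*(-4) - 2)) = (9 - 8)*(4 + 4*(5*(-4) - 2)) = 1*(4 + 4*(-20 - 2)) = 1*(4 + 4*(-22)) = 1*(4 - 88) = 1*(-84) = -84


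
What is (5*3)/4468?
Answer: 15/4468 ≈ 0.0033572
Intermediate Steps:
(5*3)/4468 = 15*(1/4468) = 15/4468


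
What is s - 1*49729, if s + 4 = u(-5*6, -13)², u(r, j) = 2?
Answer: -49729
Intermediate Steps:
s = 0 (s = -4 + 2² = -4 + 4 = 0)
s - 1*49729 = 0 - 1*49729 = 0 - 49729 = -49729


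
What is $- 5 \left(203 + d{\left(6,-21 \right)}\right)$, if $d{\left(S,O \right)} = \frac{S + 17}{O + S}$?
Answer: $- \frac{3022}{3} \approx -1007.3$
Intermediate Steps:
$d{\left(S,O \right)} = \frac{17 + S}{O + S}$
$- 5 \left(203 + d{\left(6,-21 \right)}\right) = - 5 \left(203 + \frac{17 + 6}{-21 + 6}\right) = - 5 \left(203 + \frac{1}{-15} \cdot 23\right) = - 5 \left(203 - \frac{23}{15}\right) = \left(-5\right) \frac{3022}{15} = - \frac{3022}{3}$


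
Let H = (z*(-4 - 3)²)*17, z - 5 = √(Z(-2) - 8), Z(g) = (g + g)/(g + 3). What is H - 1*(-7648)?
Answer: 11813 + 1666*I*√3 ≈ 11813.0 + 2885.6*I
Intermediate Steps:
Z(g) = 2*g/(3 + g) (Z(g) = (2*g)/(3 + g) = 2*g/(3 + g))
z = 5 + 2*I*√3 (z = 5 + √(2*(-2)/(3 - 2) - 8) = 5 + √(2*(-2)/1 - 8) = 5 + √(2*(-2)*1 - 8) = 5 + √(-4 - 8) = 5 + √(-12) = 5 + 2*I*√3 ≈ 5.0 + 3.4641*I)
H = 4165 + 1666*I*√3 (H = ((5 + 2*I*√3)*(-4 - 3)²)*17 = ((5 + 2*I*√3)*(-7)²)*17 = ((5 + 2*I*√3)*49)*17 = (245 + 98*I*√3)*17 = 4165 + 1666*I*√3 ≈ 4165.0 + 2885.6*I)
H - 1*(-7648) = (4165 + 1666*I*√3) - 1*(-7648) = (4165 + 1666*I*√3) + 7648 = 11813 + 1666*I*√3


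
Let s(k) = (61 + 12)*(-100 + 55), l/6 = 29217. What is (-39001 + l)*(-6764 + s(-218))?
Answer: -1369688749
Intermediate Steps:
l = 175302 (l = 6*29217 = 175302)
s(k) = -3285 (s(k) = 73*(-45) = -3285)
(-39001 + l)*(-6764 + s(-218)) = (-39001 + 175302)*(-6764 - 3285) = 136301*(-10049) = -1369688749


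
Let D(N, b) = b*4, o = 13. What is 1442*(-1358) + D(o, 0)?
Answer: -1958236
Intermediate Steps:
D(N, b) = 4*b
1442*(-1358) + D(o, 0) = 1442*(-1358) + 4*0 = -1958236 + 0 = -1958236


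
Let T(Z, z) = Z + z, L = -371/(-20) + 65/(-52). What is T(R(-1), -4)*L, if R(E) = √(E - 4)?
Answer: -346/5 + 173*I*√5/10 ≈ -69.2 + 38.684*I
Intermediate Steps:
L = 173/10 (L = -371*(-1/20) + 65*(-1/52) = 371/20 - 5/4 = 173/10 ≈ 17.300)
R(E) = √(-4 + E)
T(R(-1), -4)*L = (√(-4 - 1) - 4)*(173/10) = (√(-5) - 4)*(173/10) = (I*√5 - 4)*(173/10) = (-4 + I*√5)*(173/10) = -346/5 + 173*I*√5/10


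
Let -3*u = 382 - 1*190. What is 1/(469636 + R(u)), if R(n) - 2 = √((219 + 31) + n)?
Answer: 78273/36759975143 - √186/220559850858 ≈ 2.1292e-6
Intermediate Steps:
u = -64 (u = -(382 - 1*190)/3 = -(382 - 190)/3 = -⅓*192 = -64)
R(n) = 2 + √(250 + n) (R(n) = 2 + √((219 + 31) + n) = 2 + √(250 + n))
1/(469636 + R(u)) = 1/(469636 + (2 + √(250 - 64))) = 1/(469636 + (2 + √186)) = 1/(469638 + √186)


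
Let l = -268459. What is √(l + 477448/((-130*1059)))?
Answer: 17*I*√4401537124335/68835 ≈ 518.13*I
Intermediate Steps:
√(l + 477448/((-130*1059))) = √(-268459 + 477448/((-130*1059))) = √(-268459 + 477448/(-137670)) = √(-268459 + 477448*(-1/137670)) = √(-268459 - 238724/68835) = √(-18479613989/68835) = 17*I*√4401537124335/68835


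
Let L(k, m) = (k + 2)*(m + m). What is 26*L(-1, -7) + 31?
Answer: -333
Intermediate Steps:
L(k, m) = 2*m*(2 + k) (L(k, m) = (2 + k)*(2*m) = 2*m*(2 + k))
26*L(-1, -7) + 31 = 26*(2*(-7)*(2 - 1)) + 31 = 26*(2*(-7)*1) + 31 = 26*(-14) + 31 = -364 + 31 = -333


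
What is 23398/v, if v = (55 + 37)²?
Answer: 11699/4232 ≈ 2.7644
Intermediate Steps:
v = 8464 (v = 92² = 8464)
23398/v = 23398/8464 = 23398*(1/8464) = 11699/4232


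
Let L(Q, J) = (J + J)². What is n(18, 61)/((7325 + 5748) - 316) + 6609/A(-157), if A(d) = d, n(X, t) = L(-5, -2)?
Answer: -84308501/2002849 ≈ -42.094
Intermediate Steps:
L(Q, J) = 4*J² (L(Q, J) = (2*J)² = 4*J²)
n(X, t) = 16 (n(X, t) = 4*(-2)² = 4*4 = 16)
n(18, 61)/((7325 + 5748) - 316) + 6609/A(-157) = 16/((7325 + 5748) - 316) + 6609/(-157) = 16/(13073 - 316) + 6609*(-1/157) = 16/12757 - 6609/157 = -84308501/2002849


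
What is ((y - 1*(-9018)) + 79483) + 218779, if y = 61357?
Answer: 368637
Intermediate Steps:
((y - 1*(-9018)) + 79483) + 218779 = ((61357 - 1*(-9018)) + 79483) + 218779 = ((61357 + 9018) + 79483) + 218779 = (70375 + 79483) + 218779 = 149858 + 218779 = 368637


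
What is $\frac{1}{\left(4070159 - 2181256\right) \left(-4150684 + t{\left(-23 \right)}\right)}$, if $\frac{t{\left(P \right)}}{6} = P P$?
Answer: $- \frac{1}{7834244081530} \approx -1.2764 \cdot 10^{-13}$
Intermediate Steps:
$t{\left(P \right)} = 6 P^{2}$ ($t{\left(P \right)} = 6 P P = 6 P^{2}$)
$\frac{1}{\left(4070159 - 2181256\right) \left(-4150684 + t{\left(-23 \right)}\right)} = \frac{1}{\left(4070159 - 2181256\right) \left(-4150684 + 6 \left(-23\right)^{2}\right)} = \frac{1}{1888903 \left(-4150684 + 6 \cdot 529\right)} = \frac{1}{1888903 \left(-4150684 + 3174\right)} = \frac{1}{1888903 \left(-4147510\right)} = \frac{1}{-7834244081530} = - \frac{1}{7834244081530}$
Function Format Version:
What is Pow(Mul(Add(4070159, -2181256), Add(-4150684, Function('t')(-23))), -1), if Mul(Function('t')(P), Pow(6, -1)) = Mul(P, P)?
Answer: Rational(-1, 7834244081530) ≈ -1.2764e-13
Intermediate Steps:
Function('t')(P) = Mul(6, Pow(P, 2)) (Function('t')(P) = Mul(6, Mul(P, P)) = Mul(6, Pow(P, 2)))
Pow(Mul(Add(4070159, -2181256), Add(-4150684, Function('t')(-23))), -1) = Pow(Mul(Add(4070159, -2181256), Add(-4150684, Mul(6, Pow(-23, 2)))), -1) = Pow(Mul(1888903, Add(-4150684, Mul(6, 529))), -1) = Pow(Mul(1888903, Add(-4150684, 3174)), -1) = Pow(Mul(1888903, -4147510), -1) = Pow(-7834244081530, -1) = Rational(-1, 7834244081530)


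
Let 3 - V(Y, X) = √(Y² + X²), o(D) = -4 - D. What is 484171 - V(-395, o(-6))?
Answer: 484168 + √156029 ≈ 4.8456e+5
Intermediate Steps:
V(Y, X) = 3 - √(X² + Y²) (V(Y, X) = 3 - √(Y² + X²) = 3 - √(X² + Y²))
484171 - V(-395, o(-6)) = 484171 - (3 - √((-4 - 1*(-6))² + (-395)²)) = 484171 - (3 - √((-4 + 6)² + 156025)) = 484171 - (3 - √(2² + 156025)) = 484171 - (3 - √(4 + 156025)) = 484171 - (3 - √156029) = 484171 + (-3 + √156029) = 484168 + √156029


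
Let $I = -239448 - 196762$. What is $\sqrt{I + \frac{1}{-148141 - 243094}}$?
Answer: $\frac{3 i \sqrt{43897703755285}}{30095} \approx 660.46 i$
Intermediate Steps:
$I = -436210$
$\sqrt{I + \frac{1}{-148141 - 243094}} = \sqrt{-436210 + \frac{1}{-148141 - 243094}} = \sqrt{-436210 + \frac{1}{-391235}} = \sqrt{-436210 - \frac{1}{391235}} = \sqrt{- \frac{170660619351}{391235}} = \frac{3 i \sqrt{43897703755285}}{30095}$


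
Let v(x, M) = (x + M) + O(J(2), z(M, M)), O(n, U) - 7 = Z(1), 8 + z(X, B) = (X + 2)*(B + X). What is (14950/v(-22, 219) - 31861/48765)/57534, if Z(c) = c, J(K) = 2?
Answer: 144501049/115031465910 ≈ 0.0012562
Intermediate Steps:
z(X, B) = -8 + (2 + X)*(B + X) (z(X, B) = -8 + (X + 2)*(B + X) = -8 + (2 + X)*(B + X))
O(n, U) = 8 (O(n, U) = 7 + 1 = 8)
v(x, M) = 8 + M + x (v(x, M) = (x + M) + 8 = (M + x) + 8 = 8 + M + x)
(14950/v(-22, 219) - 31861/48765)/57534 = (14950/(8 + 219 - 22) - 31861/48765)/57534 = (14950/205 - 31861*1/48765)*(1/57534) = (14950*(1/205) - 31861/48765)*(1/57534) = (2990/41 - 31861/48765)*(1/57534) = (144501049/1999365)*(1/57534) = 144501049/115031465910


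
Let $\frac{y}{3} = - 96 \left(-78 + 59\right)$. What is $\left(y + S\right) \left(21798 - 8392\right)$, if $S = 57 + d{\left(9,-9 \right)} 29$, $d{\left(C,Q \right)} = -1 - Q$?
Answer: $77231966$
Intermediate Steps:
$S = 289$ ($S = 57 + \left(-1 - -9\right) 29 = 57 + \left(-1 + 9\right) 29 = 57 + 8 \cdot 29 = 57 + 232 = 289$)
$y = 5472$ ($y = 3 \left(- 96 \left(-78 + 59\right)\right) = 3 \left(\left(-96\right) \left(-19\right)\right) = 3 \cdot 1824 = 5472$)
$\left(y + S\right) \left(21798 - 8392\right) = \left(5472 + 289\right) \left(21798 - 8392\right) = 5761 \cdot 13406 = 77231966$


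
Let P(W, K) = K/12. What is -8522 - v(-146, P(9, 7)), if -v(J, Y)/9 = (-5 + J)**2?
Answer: 196687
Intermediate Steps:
P(W, K) = K/12 (P(W, K) = K*(1/12) = K/12)
v(J, Y) = -9*(-5 + J)**2
-8522 - v(-146, P(9, 7)) = -8522 - (-9)*(-5 - 146)**2 = -8522 - (-9)*(-151)**2 = -8522 - (-9)*22801 = -8522 - 1*(-205209) = -8522 + 205209 = 196687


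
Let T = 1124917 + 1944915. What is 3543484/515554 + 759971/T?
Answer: 5634853331811/791332083464 ≈ 7.1207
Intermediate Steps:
T = 3069832
3543484/515554 + 759971/T = 3543484/515554 + 759971/3069832 = 3543484*(1/515554) + 759971*(1/3069832) = 1771742/257777 + 759971/3069832 = 5634853331811/791332083464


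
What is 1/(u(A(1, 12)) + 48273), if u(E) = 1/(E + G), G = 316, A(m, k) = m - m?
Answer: 316/15254269 ≈ 2.0716e-5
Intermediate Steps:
A(m, k) = 0
u(E) = 1/(316 + E) (u(E) = 1/(E + 316) = 1/(316 + E))
1/(u(A(1, 12)) + 48273) = 1/(1/(316 + 0) + 48273) = 1/(1/316 + 48273) = 1/(15254269/316) = 316/15254269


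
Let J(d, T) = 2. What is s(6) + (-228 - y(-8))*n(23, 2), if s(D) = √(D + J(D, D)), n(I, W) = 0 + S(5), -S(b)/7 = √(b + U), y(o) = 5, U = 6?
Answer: 2*√2 + 1631*√11 ≈ 5412.2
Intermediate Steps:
S(b) = -7*√(6 + b) (S(b) = -7*√(b + 6) = -7*√(6 + b))
n(I, W) = -7*√11 (n(I, W) = 0 - 7*√(6 + 5) = 0 - 7*√11 = -7*√11)
s(D) = √(2 + D) (s(D) = √(D + 2) = √(2 + D))
s(6) + (-228 - y(-8))*n(23, 2) = √(2 + 6) + (-228 - 1*5)*(-7*√11) = √8 + (-228 - 5)*(-7*√11) = 2*√2 - (-1631)*√11 = 2*√2 + 1631*√11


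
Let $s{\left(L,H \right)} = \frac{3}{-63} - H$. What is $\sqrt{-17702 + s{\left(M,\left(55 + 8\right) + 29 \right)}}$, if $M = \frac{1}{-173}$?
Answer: $\frac{5 i \sqrt{313887}}{21} \approx 133.39 i$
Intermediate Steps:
$M = - \frac{1}{173} \approx -0.0057803$
$s{\left(L,H \right)} = - \frac{1}{21} - H$ ($s{\left(L,H \right)} = 3 \left(- \frac{1}{63}\right) - H = - \frac{1}{21} - H$)
$\sqrt{-17702 + s{\left(M,\left(55 + 8\right) + 29 \right)}} = \sqrt{-17702 - \frac{1933}{21}} = \sqrt{- \frac{373675}{21}} = \frac{5 i \sqrt{313887}}{21}$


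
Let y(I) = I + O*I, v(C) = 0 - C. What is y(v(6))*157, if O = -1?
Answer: 0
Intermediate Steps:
v(C) = -C
y(I) = 0 (y(I) = I - I = 0)
y(v(6))*157 = 0*157 = 0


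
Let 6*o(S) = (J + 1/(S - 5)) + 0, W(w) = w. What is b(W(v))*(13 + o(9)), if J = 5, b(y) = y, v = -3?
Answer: -333/8 ≈ -41.625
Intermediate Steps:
o(S) = ⅚ + 1/(6*(-5 + S)) (o(S) = ((5 + 1/(S - 5)) + 0)/6 = ((5 + 1/(-5 + S)) + 0)/6 = (5 + 1/(-5 + S))/6 = ⅚ + 1/(6*(-5 + S)))
b(W(v))*(13 + o(9)) = -3*(13 + (-24 + 5*9)/(6*(-5 + 9))) = -3*(13 + (⅙)*(-24 + 45)/4) = -3*(13 + (⅙)*(¼)*21) = -3*(13 + 7/8) = -3*111/8 = -333/8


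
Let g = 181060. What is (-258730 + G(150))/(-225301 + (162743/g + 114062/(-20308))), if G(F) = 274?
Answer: 237583512138720/207110392997839 ≈ 1.1471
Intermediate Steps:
(-258730 + G(150))/(-225301 + (162743/g + 114062/(-20308))) = (-258730 + 274)/(-225301 + (162743/181060 + 114062/(-20308))) = -258456/(-225301 + (162743*(1/181060) + 114062*(-1/20308))) = -258456/(-225301 + (162743/181060 - 57031/10154)) = -258456/(-225301 - 4336770219/919241620) = -258456/(-207110392997839/919241620) = -258456*(-919241620/207110392997839) = 237583512138720/207110392997839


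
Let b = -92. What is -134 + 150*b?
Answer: -13934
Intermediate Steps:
-134 + 150*b = -134 + 150*(-92) = -134 - 13800 = -13934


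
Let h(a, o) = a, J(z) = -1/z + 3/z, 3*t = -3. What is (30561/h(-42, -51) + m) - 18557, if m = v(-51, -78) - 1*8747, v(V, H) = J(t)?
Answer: -392471/14 ≈ -28034.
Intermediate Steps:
t = -1 (t = (⅓)*(-3) = -1)
J(z) = 2/z
v(V, H) = -2 (v(V, H) = 2/(-1) = 2*(-1) = -2)
m = -8749 (m = -2 - 1*8747 = -2 - 8747 = -8749)
(30561/h(-42, -51) + m) - 18557 = (30561/(-42) - 8749) - 18557 = (30561*(-1/42) - 8749) - 18557 = (-10187/14 - 8749) - 18557 = -132673/14 - 18557 = -392471/14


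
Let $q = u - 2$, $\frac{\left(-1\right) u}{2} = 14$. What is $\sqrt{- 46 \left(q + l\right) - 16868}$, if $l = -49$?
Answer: $i \sqrt{13234} \approx 115.04 i$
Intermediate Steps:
$u = -28$ ($u = \left(-2\right) 14 = -28$)
$q = -30$ ($q = -28 - 2 = -30$)
$\sqrt{- 46 \left(q + l\right) - 16868} = \sqrt{- 46 \left(-30 - 49\right) - 16868} = \sqrt{\left(-46\right) \left(-79\right) - 16868} = \sqrt{3634 - 16868} = \sqrt{-13234} = i \sqrt{13234}$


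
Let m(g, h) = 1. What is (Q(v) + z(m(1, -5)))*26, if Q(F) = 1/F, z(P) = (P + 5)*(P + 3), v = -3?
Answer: 1846/3 ≈ 615.33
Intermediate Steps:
z(P) = (3 + P)*(5 + P) (z(P) = (5 + P)*(3 + P) = (3 + P)*(5 + P))
Q(F) = 1/F
(Q(v) + z(m(1, -5)))*26 = (1/(-3) + (15 + 1**2 + 8*1))*26 = (-1/3 + (15 + 1 + 8))*26 = (-1/3 + 24)*26 = (71/3)*26 = 1846/3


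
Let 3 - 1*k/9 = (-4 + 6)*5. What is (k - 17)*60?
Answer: -4800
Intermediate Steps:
k = -63 (k = 27 - 9*(-4 + 6)*5 = 27 - 18*5 = 27 - 9*10 = 27 - 90 = -63)
(k - 17)*60 = (-63 - 17)*60 = -80*60 = -4800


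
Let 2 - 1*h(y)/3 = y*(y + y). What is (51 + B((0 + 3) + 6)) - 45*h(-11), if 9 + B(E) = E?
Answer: 32451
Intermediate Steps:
h(y) = 6 - 6*y**2 (h(y) = 6 - 3*y*(y + y) = 6 - 3*y*2*y = 6 - 6*y**2)
B(E) = -9 + E
(51 + B((0 + 3) + 6)) - 45*h(-11) = (51 + (-9 + ((0 + 3) + 6))) - 45*(6 - 6*(-11)**2) = (51 + (-9 + (3 + 6))) - 45*(6 - 6*121) = (51 + (-9 + 9)) - 45*(6 - 726) = (51 + 0) - 45*(-720) = 51 + 32400 = 32451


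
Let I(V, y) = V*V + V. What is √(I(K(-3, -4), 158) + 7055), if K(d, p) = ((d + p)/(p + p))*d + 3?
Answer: √451553/8 ≈ 83.997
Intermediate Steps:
K(d, p) = 3 + d*(d + p)/(2*p) (K(d, p) = ((d + p)/((2*p)))*d + 3 = ((d + p)*(1/(2*p)))*d + 3 = ((d + p)/(2*p))*d + 3 = d*(d + p)/(2*p) + 3 = 3 + d*(d + p)/(2*p))
I(V, y) = V + V² (I(V, y) = V² + V = V + V²)
√(I(K(-3, -4), 158) + 7055) = √(((½)*((-3)² - 4*(6 - 3))/(-4))*(1 + (½)*((-3)² - 4*(6 - 3))/(-4)) + 7055) = √(((½)*(-¼)*(9 - 4*3))*(1 + (½)*(-¼)*(9 - 4*3)) + 7055) = √(((½)*(-¼)*(9 - 12))*(1 + (½)*(-¼)*(9 - 12)) + 7055) = √(((½)*(-¼)*(-3))*(1 + (½)*(-¼)*(-3)) + 7055) = √(3*(1 + 3/8)/8 + 7055) = √((3/8)*(11/8) + 7055) = √(33/64 + 7055) = √(451553/64) = √451553/8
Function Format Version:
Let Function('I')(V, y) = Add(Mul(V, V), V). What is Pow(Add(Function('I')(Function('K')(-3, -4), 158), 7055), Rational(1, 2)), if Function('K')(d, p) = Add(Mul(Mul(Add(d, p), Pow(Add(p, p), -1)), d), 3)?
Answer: Mul(Rational(1, 8), Pow(451553, Rational(1, 2))) ≈ 83.997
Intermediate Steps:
Function('K')(d, p) = Add(3, Mul(Rational(1, 2), d, Pow(p, -1), Add(d, p))) (Function('K')(d, p) = Add(Mul(Mul(Add(d, p), Pow(Mul(2, p), -1)), d), 3) = Add(Mul(Mul(Add(d, p), Mul(Rational(1, 2), Pow(p, -1))), d), 3) = Add(Mul(Mul(Rational(1, 2), Pow(p, -1), Add(d, p)), d), 3) = Add(Mul(Rational(1, 2), d, Pow(p, -1), Add(d, p)), 3) = Add(3, Mul(Rational(1, 2), d, Pow(p, -1), Add(d, p))))
Function('I')(V, y) = Add(V, Pow(V, 2)) (Function('I')(V, y) = Add(Pow(V, 2), V) = Add(V, Pow(V, 2)))
Pow(Add(Function('I')(Function('K')(-3, -4), 158), 7055), Rational(1, 2)) = Pow(Add(Mul(Mul(Rational(1, 2), Pow(-4, -1), Add(Pow(-3, 2), Mul(-4, Add(6, -3)))), Add(1, Mul(Rational(1, 2), Pow(-4, -1), Add(Pow(-3, 2), Mul(-4, Add(6, -3)))))), 7055), Rational(1, 2)) = Pow(Add(Mul(Mul(Rational(1, 2), Rational(-1, 4), Add(9, Mul(-4, 3))), Add(1, Mul(Rational(1, 2), Rational(-1, 4), Add(9, Mul(-4, 3))))), 7055), Rational(1, 2)) = Pow(Add(Mul(Mul(Rational(1, 2), Rational(-1, 4), Add(9, -12)), Add(1, Mul(Rational(1, 2), Rational(-1, 4), Add(9, -12)))), 7055), Rational(1, 2)) = Pow(Add(Mul(Mul(Rational(1, 2), Rational(-1, 4), -3), Add(1, Mul(Rational(1, 2), Rational(-1, 4), -3))), 7055), Rational(1, 2)) = Pow(Add(Mul(Rational(3, 8), Add(1, Rational(3, 8))), 7055), Rational(1, 2)) = Pow(Add(Mul(Rational(3, 8), Rational(11, 8)), 7055), Rational(1, 2)) = Pow(Add(Rational(33, 64), 7055), Rational(1, 2)) = Pow(Rational(451553, 64), Rational(1, 2)) = Mul(Rational(1, 8), Pow(451553, Rational(1, 2)))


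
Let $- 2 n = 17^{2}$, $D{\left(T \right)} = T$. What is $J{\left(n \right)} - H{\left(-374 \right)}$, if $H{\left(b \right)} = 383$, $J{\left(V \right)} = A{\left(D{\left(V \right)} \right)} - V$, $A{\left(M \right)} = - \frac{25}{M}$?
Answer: $- \frac{137753}{578} \approx -238.33$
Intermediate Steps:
$n = - \frac{289}{2}$ ($n = - \frac{17^{2}}{2} = \left(- \frac{1}{2}\right) 289 = - \frac{289}{2} \approx -144.5$)
$J{\left(V \right)} = - V - \frac{25}{V}$ ($J{\left(V \right)} = - \frac{25}{V} - V = - V - \frac{25}{V}$)
$J{\left(n \right)} - H{\left(-374 \right)} = \left(\left(-1\right) \left(- \frac{289}{2}\right) - \frac{25}{- \frac{289}{2}}\right) - 383 = \left(\frac{289}{2} - - \frac{50}{289}\right) - 383 = \left(\frac{289}{2} + \frac{50}{289}\right) - 383 = \frac{83621}{578} - 383 = - \frac{137753}{578}$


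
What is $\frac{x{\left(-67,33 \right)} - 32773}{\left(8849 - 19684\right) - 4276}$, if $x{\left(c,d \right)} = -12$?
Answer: $\frac{32785}{15111} \approx 2.1696$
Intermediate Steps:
$\frac{x{\left(-67,33 \right)} - 32773}{\left(8849 - 19684\right) - 4276} = \frac{-12 - 32773}{\left(8849 - 19684\right) - 4276} = - \frac{32785}{\left(8849 - 19684\right) - 4276} = - \frac{32785}{-10835 - 4276} = - \frac{32785}{-15111} = \left(-32785\right) \left(- \frac{1}{15111}\right) = \frac{32785}{15111}$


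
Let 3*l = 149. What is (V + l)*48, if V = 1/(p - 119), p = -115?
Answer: 92968/39 ≈ 2383.8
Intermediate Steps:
V = -1/234 (V = 1/(-115 - 119) = 1/(-234) = -1/234 ≈ -0.0042735)
l = 149/3 (l = (⅓)*149 = 149/3 ≈ 49.667)
(V + l)*48 = (-1/234 + 149/3)*48 = (11621/234)*48 = 92968/39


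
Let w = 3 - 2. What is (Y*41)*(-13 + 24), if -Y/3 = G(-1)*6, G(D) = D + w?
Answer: 0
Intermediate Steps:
w = 1
G(D) = 1 + D (G(D) = D + 1 = 1 + D)
Y = 0 (Y = -3*(1 - 1)*6 = -0*6 = -3*0 = 0)
(Y*41)*(-13 + 24) = (0*41)*(-13 + 24) = 0*11 = 0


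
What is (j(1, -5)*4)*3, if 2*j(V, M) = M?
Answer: -30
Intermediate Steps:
j(V, M) = M/2
(j(1, -5)*4)*3 = (((1/2)*(-5))*4)*3 = -5/2*4*3 = -10*3 = -30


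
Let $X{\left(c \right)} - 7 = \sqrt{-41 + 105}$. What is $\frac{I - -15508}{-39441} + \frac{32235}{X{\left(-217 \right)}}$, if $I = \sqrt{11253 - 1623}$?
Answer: $\frac{84743201}{39441} - \frac{\sqrt{1070}}{13147} \approx 2148.6$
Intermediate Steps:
$X{\left(c \right)} = 15$ ($X{\left(c \right)} = 7 + \sqrt{-41 + 105} = 7 + \sqrt{64} = 7 + 8 = 15$)
$I = 3 \sqrt{1070}$ ($I = \sqrt{9630} = 3 \sqrt{1070} \approx 98.133$)
$\frac{I - -15508}{-39441} + \frac{32235}{X{\left(-217 \right)}} = \frac{3 \sqrt{1070} - -15508}{-39441} + \frac{32235}{15} = \left(3 \sqrt{1070} + 15508\right) \left(- \frac{1}{39441}\right) + 32235 \cdot \frac{1}{15} = \left(15508 + 3 \sqrt{1070}\right) \left(- \frac{1}{39441}\right) + 2149 = \left(- \frac{15508}{39441} - \frac{\sqrt{1070}}{13147}\right) + 2149 = \frac{84743201}{39441} - \frac{\sqrt{1070}}{13147}$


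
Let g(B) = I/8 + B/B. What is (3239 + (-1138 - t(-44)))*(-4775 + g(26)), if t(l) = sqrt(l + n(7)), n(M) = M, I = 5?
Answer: -80230887/8 + 38187*I*sqrt(37)/8 ≈ -1.0029e+7 + 29035.0*I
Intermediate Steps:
g(B) = 13/8 (g(B) = 5/8 + B/B = 5*(1/8) + 1 = 5/8 + 1 = 13/8)
t(l) = sqrt(7 + l) (t(l) = sqrt(l + 7) = sqrt(7 + l))
(3239 + (-1138 - t(-44)))*(-4775 + g(26)) = (3239 + (-1138 - sqrt(7 - 44)))*(-4775 + 13/8) = (3239 + (-1138 - sqrt(-37)))*(-38187/8) = (3239 + (-1138 - I*sqrt(37)))*(-38187/8) = (2101 - I*sqrt(37))*(-38187/8) = -80230887/8 + 38187*I*sqrt(37)/8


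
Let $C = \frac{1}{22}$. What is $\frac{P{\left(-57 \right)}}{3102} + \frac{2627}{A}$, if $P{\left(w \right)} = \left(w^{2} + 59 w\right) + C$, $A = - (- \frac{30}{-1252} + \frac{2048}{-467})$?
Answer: $\frac{4764272426645}{7910366772} \approx 602.28$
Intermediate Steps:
$C = \frac{1}{22} \approx 0.045455$
$A = \frac{1275043}{292342}$ ($A = - (\left(-30\right) \left(- \frac{1}{1252}\right) + 2048 \left(- \frac{1}{467}\right)) = - (\frac{15}{626} - \frac{2048}{467}) = \left(-1\right) \left(- \frac{1275043}{292342}\right) = \frac{1275043}{292342} \approx 4.3615$)
$P{\left(w \right)} = \frac{1}{22} + w^{2} + 59 w$ ($P{\left(w \right)} = \left(w^{2} + 59 w\right) + \frac{1}{22} = \frac{1}{22} + w^{2} + 59 w$)
$\frac{P{\left(-57 \right)}}{3102} + \frac{2627}{A} = \frac{\frac{1}{22} + \left(-57\right)^{2} + 59 \left(-57\right)}{3102} + \frac{2627}{\frac{1275043}{292342}} = \left(\frac{1}{22} + 3249 - 3363\right) \frac{1}{3102} + 2627 \cdot \frac{292342}{1275043} = \left(- \frac{2507}{22}\right) \frac{1}{3102} + \frac{767982434}{1275043} = - \frac{2507}{68244} + \frac{767982434}{1275043} = \frac{4764272426645}{7910366772}$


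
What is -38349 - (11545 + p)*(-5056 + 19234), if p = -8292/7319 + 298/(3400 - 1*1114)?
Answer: -456509333757151/2788539 ≈ -1.6371e+8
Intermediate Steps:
p = -8387225/8365617 (p = -8292*1/7319 + 298/(3400 - 1114) = -8292/7319 + 298/2286 = -8292/7319 + 298*(1/2286) = -8292/7319 + 149/1143 = -8387225/8365617 ≈ -1.0026)
-38349 - (11545 + p)*(-5056 + 19234) = -38349 - (11545 - 8387225/8365617)*(-5056 + 19234) = -38349 - 96572661040*14178/8365617 = -38349 - 1*456402396075040/2788539 = -38349 - 456402396075040/2788539 = -456509333757151/2788539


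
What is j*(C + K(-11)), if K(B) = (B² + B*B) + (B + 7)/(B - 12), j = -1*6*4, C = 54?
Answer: -163488/23 ≈ -7108.2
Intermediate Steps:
j = -24 (j = -6*4 = -24)
K(B) = 2*B² + (7 + B)/(-12 + B) (K(B) = (B² + B²) + (7 + B)/(-12 + B) = 2*B² + (7 + B)/(-12 + B))
j*(C + K(-11)) = -24*(54 + (7 - 11 - 24*(-11)² + 2*(-11)³)/(-12 - 11)) = -24*(54 + (7 - 11 - 24*121 + 2*(-1331))/(-23)) = -24*(54 - (7 - 11 - 2904 - 2662)/23) = -24*(54 - 1/23*(-5570)) = -24*(54 + 5570/23) = -24*6812/23 = -163488/23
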